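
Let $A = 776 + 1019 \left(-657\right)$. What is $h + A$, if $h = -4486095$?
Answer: $-5154802$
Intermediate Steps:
$A = -668707$ ($A = 776 - 669483 = -668707$)
$h + A = -4486095 - 668707 = -5154802$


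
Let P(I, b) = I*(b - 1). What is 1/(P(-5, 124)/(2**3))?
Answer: -8/615 ≈ -0.013008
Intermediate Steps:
P(I, b) = I*(-1 + b)
1/(P(-5, 124)/(2**3)) = 1/((-5*(-1 + 124))/(2**3)) = 1/(-5*123/8) = 1/(-615*1/8) = 1/(-615/8) = -8/615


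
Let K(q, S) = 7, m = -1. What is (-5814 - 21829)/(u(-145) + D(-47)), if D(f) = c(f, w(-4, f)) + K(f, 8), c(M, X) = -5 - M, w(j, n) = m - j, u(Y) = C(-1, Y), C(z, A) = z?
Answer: -27643/48 ≈ -575.90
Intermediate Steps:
u(Y) = -1
w(j, n) = -1 - j
D(f) = 2 - f (D(f) = (-5 - f) + 7 = 2 - f)
(-5814 - 21829)/(u(-145) + D(-47)) = (-5814 - 21829)/(-1 + (2 - 1*(-47))) = -27643/(-1 + (2 + 47)) = -27643/(-1 + 49) = -27643/48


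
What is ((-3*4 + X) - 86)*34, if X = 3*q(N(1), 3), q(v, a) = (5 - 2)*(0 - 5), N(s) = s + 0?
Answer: -4862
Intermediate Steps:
N(s) = s
q(v, a) = -15 (q(v, a) = 3*(-5) = -15)
X = -45 (X = 3*(-15) = -45)
((-3*4 + X) - 86)*34 = ((-3*4 - 45) - 86)*34 = ((-12 - 45) - 86)*34 = (-57 - 86)*34 = -143*34 = -4862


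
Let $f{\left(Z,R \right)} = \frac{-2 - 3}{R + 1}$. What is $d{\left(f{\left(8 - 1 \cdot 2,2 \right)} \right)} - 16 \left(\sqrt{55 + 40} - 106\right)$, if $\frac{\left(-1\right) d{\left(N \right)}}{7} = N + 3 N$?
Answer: $\frac{5228}{3} - 16 \sqrt{95} \approx 1586.7$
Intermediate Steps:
$f{\left(Z,R \right)} = - \frac{5}{1 + R}$
$d{\left(N \right)} = - 28 N$ ($d{\left(N \right)} = - 7 \left(N + 3 N\right) = - 7 \cdot 4 N = - 28 N$)
$d{\left(f{\left(8 - 1 \cdot 2,2 \right)} \right)} - 16 \left(\sqrt{55 + 40} - 106\right) = - 28 \left(- \frac{5}{1 + 2}\right) - 16 \left(\sqrt{55 + 40} - 106\right) = - 28 \left(- \frac{5}{3}\right) - 16 \left(\sqrt{95} - 106\right) = - 28 \left(\left(-5\right) \frac{1}{3}\right) - 16 \left(-106 + \sqrt{95}\right) = \left(-28\right) \left(- \frac{5}{3}\right) + \left(1696 - 16 \sqrt{95}\right) = \frac{140}{3} + \left(1696 - 16 \sqrt{95}\right) = \frac{5228}{3} - 16 \sqrt{95}$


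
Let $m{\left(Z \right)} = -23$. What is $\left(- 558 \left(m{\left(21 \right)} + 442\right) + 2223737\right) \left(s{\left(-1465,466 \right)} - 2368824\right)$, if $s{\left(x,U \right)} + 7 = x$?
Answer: $-4716734970760$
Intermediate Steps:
$s{\left(x,U \right)} = -7 + x$
$\left(- 558 \left(m{\left(21 \right)} + 442\right) + 2223737\right) \left(s{\left(-1465,466 \right)} - 2368824\right) = \left(- 558 \left(-23 + 442\right) + 2223737\right) \left(\left(-7 - 1465\right) - 2368824\right) = \left(\left(-558\right) 419 + 2223737\right) \left(-1472 - 2368824\right) = \left(-233802 + 2223737\right) \left(-2370296\right) = 1989935 \left(-2370296\right) = -4716734970760$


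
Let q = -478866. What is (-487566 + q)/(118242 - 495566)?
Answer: 241608/94331 ≈ 2.5613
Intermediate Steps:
(-487566 + q)/(118242 - 495566) = (-487566 - 478866)/(118242 - 495566) = -966432/(-377324) = -966432*(-1/377324) = 241608/94331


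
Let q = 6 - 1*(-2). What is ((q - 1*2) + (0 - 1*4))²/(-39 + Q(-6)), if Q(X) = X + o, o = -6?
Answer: -4/51 ≈ -0.078431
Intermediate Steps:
q = 8 (q = 6 + 2 = 8)
Q(X) = -6 + X (Q(X) = X - 6 = -6 + X)
((q - 1*2) + (0 - 1*4))²/(-39 + Q(-6)) = ((8 - 1*2) + (0 - 1*4))²/(-39 + (-6 - 6)) = ((8 - 2) + (0 - 4))²/(-39 - 12) = (6 - 4)²/(-51) = -1/51*2² = -1/51*4 = -4/51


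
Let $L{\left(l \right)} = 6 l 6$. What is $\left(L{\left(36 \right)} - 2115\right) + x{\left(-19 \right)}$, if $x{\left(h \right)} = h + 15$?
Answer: $-823$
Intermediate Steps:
$x{\left(h \right)} = 15 + h$
$L{\left(l \right)} = 36 l$
$\left(L{\left(36 \right)} - 2115\right) + x{\left(-19 \right)} = \left(36 \cdot 36 - 2115\right) + \left(15 - 19\right) = \left(1296 - 2115\right) - 4 = -819 - 4 = -823$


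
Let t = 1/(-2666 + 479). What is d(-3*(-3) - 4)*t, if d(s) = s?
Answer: -5/2187 ≈ -0.0022862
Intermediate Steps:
t = -1/2187 (t = 1/(-2187) = -1/2187 ≈ -0.00045725)
d(-3*(-3) - 4)*t = (-3*(-3) - 4)*(-1/2187) = (9 - 4)*(-1/2187) = 5*(-1/2187) = -5/2187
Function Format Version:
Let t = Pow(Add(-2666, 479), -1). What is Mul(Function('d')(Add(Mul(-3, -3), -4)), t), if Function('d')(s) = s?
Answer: Rational(-5, 2187) ≈ -0.0022862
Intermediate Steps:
t = Rational(-1, 2187) (t = Pow(-2187, -1) = Rational(-1, 2187) ≈ -0.00045725)
Mul(Function('d')(Add(Mul(-3, -3), -4)), t) = Mul(Add(Mul(-3, -3), -4), Rational(-1, 2187)) = Mul(Add(9, -4), Rational(-1, 2187)) = Mul(5, Rational(-1, 2187)) = Rational(-5, 2187)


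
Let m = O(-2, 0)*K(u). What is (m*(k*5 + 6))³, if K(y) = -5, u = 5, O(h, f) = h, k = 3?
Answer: 9261000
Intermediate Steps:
m = 10 (m = -2*(-5) = 10)
(m*(k*5 + 6))³ = (10*(3*5 + 6))³ = (10*(15 + 6))³ = (10*21)³ = 210³ = 9261000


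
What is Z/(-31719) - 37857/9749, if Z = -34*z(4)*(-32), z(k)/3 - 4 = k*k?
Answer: -612400301/103076177 ≈ -5.9412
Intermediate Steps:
z(k) = 12 + 3*k² (z(k) = 12 + 3*(k*k) = 12 + 3*k²)
Z = 65280 (Z = -34*(12 + 3*4²)*(-32) = -34*(12 + 3*16)*(-32) = -34*(12 + 48)*(-32) = -34*60*(-32) = -2040*(-32) = 65280)
Z/(-31719) - 37857/9749 = 65280/(-31719) - 37857/9749 = 65280*(-1/31719) - 37857*1/9749 = -21760/10573 - 37857/9749 = -612400301/103076177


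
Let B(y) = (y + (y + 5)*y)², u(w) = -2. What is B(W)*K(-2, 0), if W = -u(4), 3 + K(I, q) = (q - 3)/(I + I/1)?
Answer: -576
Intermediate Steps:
K(I, q) = -3 + (-3 + q)/(2*I) (K(I, q) = -3 + (q - 3)/(I + I/1) = -3 + (-3 + q)/(I + I*1) = -3 + (-3 + q)/(I + I) = -3 + (-3 + q)/((2*I)) = -3 + (-3 + q)*(1/(2*I)) = -3 + (-3 + q)/(2*I))
W = 2 (W = -1*(-2) = 2)
B(y) = (y + y*(5 + y))² (B(y) = (y + (5 + y)*y)² = (y + y*(5 + y))²)
B(W)*K(-2, 0) = (2²*(6 + 2)²)*((½)*(-3 + 0 - 6*(-2))/(-2)) = (4*8²)*((½)*(-½)*(-3 + 0 + 12)) = (4*64)*((½)*(-½)*9) = 256*(-9/4) = -576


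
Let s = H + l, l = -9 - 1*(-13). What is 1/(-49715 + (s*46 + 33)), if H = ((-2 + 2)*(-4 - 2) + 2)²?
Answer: -1/49314 ≈ -2.0278e-5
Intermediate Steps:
l = 4 (l = -9 + 13 = 4)
H = 4 (H = (0*(-6) + 2)² = (0 + 2)² = 2² = 4)
s = 8 (s = 4 + 4 = 8)
1/(-49715 + (s*46 + 33)) = 1/(-49715 + (8*46 + 33)) = 1/(-49715 + (368 + 33)) = 1/(-49715 + 401) = 1/(-49314) = -1/49314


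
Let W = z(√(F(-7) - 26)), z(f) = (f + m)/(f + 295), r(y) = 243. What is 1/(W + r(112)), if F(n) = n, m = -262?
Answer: 1916167/463928147 - 557*I*√33/5103209617 ≈ 0.0041303 - 6.27e-7*I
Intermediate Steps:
z(f) = (-262 + f)/(295 + f) (z(f) = (f - 262)/(f + 295) = (-262 + f)/(295 + f))
W = (-262 + I*√33)/(295 + I*√33) (W = (-262 + √(-7 - 26))/(295 + √(-7 - 26)) = (-262 + √(-33))/(295 + √(-33)) = (-262 + I*√33)/(295 + I*√33) ≈ -0.88742 + 0.036754*I)
1/(W + r(112)) = 1/((-77257/87058 + 557*I*√33/87058) + 243) = 1/(21077837/87058 + 557*I*√33/87058)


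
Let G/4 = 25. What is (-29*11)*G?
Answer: -31900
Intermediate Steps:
G = 100 (G = 4*25 = 100)
(-29*11)*G = -29*11*100 = -319*100 = -31900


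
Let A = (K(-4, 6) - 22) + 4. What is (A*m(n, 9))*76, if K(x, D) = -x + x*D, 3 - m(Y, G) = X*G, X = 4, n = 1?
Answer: 95304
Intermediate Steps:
m(Y, G) = 3 - 4*G
K(x, D) = -x + D*x
A = -38 (A = (-4*(-1 + 6) - 22) + 4 = (-4*5 - 22) + 4 = (-20 - 22) + 4 = -42 + 4 = -38)
(A*m(n, 9))*76 = -38*(3 - 4*9)*76 = -38*(3 - 36)*76 = -38*(-33)*76 = 1254*76 = 95304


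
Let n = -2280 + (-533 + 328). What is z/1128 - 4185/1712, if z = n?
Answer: -1121875/241392 ≈ -4.6475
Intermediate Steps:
n = -2485 (n = -2280 - 205 = -2485)
z = -2485
z/1128 - 4185/1712 = -2485/1128 - 4185/1712 = -1121875/241392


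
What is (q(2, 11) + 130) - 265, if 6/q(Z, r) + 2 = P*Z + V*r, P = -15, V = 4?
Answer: -269/2 ≈ -134.50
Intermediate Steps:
q(Z, r) = 6/(-2 - 15*Z + 4*r) (q(Z, r) = 6/(-2 + (-15*Z + 4*r)) = 6/(-2 - 15*Z + 4*r))
(q(2, 11) + 130) - 265 = (6/(-2 - 15*2 + 4*11) + 130) - 265 = (6/(-2 - 30 + 44) + 130) - 265 = (6/12 + 130) - 265 = (6*(1/12) + 130) - 265 = (½ + 130) - 265 = 261/2 - 265 = -269/2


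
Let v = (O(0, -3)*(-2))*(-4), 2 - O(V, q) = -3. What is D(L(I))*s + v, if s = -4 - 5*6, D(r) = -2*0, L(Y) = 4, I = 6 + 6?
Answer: 40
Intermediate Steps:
O(V, q) = 5 (O(V, q) = 2 - 1*(-3) = 2 + 3 = 5)
I = 12
D(r) = 0
v = 40 (v = (5*(-2))*(-4) = -10*(-4) = 40)
s = -34 (s = -4 - 30 = -34)
D(L(I))*s + v = 0*(-34) + 40 = 0 + 40 = 40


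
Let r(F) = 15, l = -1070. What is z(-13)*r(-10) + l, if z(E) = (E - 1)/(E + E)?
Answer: -13805/13 ≈ -1061.9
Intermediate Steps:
z(E) = (-1 + E)/(2*E) (z(E) = (-1 + E)/((2*E)) = (-1 + E)*(1/(2*E)) = (-1 + E)/(2*E))
z(-13)*r(-10) + l = ((1/2)*(-1 - 13)/(-13))*15 - 1070 = ((1/2)*(-1/13)*(-14))*15 - 1070 = (7/13)*15 - 1070 = 105/13 - 1070 = -13805/13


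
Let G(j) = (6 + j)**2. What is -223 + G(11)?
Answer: 66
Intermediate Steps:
-223 + G(11) = -223 + (6 + 11)**2 = -223 + 17**2 = -223 + 289 = 66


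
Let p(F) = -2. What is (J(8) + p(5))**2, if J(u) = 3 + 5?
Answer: 36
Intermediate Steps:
J(u) = 8
(J(8) + p(5))**2 = (8 - 2)**2 = 6**2 = 36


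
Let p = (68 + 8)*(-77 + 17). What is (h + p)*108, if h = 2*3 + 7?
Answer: -491076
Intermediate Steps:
h = 13 (h = 6 + 7 = 13)
p = -4560 (p = 76*(-60) = -4560)
(h + p)*108 = (13 - 4560)*108 = -4547*108 = -491076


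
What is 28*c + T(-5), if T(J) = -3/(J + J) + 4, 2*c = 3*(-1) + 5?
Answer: 323/10 ≈ 32.300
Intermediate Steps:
c = 1 (c = (3*(-1) + 5)/2 = (-3 + 5)/2 = (1/2)*2 = 1)
T(J) = 4 - 3/(2*J) (T(J) = -3/(2*J) + 4 = 4 - 3/(2*J))
28*c + T(-5) = 28*1 + (4 - 3/2/(-5)) = 28 + (4 - 3/2*(-1/5)) = 28 + (4 + 3/10) = 28 + 43/10 = 323/10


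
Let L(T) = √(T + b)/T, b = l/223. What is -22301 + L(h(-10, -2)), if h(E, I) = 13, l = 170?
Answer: -22301 + 3*√76043/2899 ≈ -22301.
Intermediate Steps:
b = 170/223 ≈ 0.76233
L(T) = √(170/223 + T)/T (L(T) = √(T + 170/223)/T = √(170/223 + T)/T)
-22301 + L(h(-10, -2)) = -22301 + (1/223)*√(37910 + 49729*13)/13 = -22301 + (1/223)*(1/13)*√(37910 + 646477) = -22301 + (1/223)*(1/13)*√684387 = -22301 + (1/223)*(1/13)*(3*√76043) = -22301 + 3*√76043/2899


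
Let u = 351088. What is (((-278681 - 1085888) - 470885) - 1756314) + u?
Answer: -3240680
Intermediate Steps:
(((-278681 - 1085888) - 470885) - 1756314) + u = (((-278681 - 1085888) - 470885) - 1756314) + 351088 = ((-1364569 - 470885) - 1756314) + 351088 = (-1835454 - 1756314) + 351088 = -3591768 + 351088 = -3240680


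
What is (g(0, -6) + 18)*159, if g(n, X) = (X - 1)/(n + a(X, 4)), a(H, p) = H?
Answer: 6095/2 ≈ 3047.5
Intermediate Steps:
g(n, X) = (-1 + X)/(X + n) (g(n, X) = (X - 1)/(n + X) = (-1 + X)/(X + n))
(g(0, -6) + 18)*159 = ((-1 - 6)/(-6 + 0) + 18)*159 = (-7/(-6) + 18)*159 = (-⅙*(-7) + 18)*159 = (7/6 + 18)*159 = (115/6)*159 = 6095/2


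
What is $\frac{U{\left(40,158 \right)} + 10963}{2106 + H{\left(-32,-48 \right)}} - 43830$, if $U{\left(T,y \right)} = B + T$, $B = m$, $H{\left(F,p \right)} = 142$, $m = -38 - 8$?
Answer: $- \frac{98518883}{2248} \approx -43825.0$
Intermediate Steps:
$m = -46$ ($m = -38 - 8 = -46$)
$B = -46$
$U{\left(T,y \right)} = -46 + T$
$\frac{U{\left(40,158 \right)} + 10963}{2106 + H{\left(-32,-48 \right)}} - 43830 = \frac{\left(-46 + 40\right) + 10963}{2106 + 142} - 43830 = \frac{-6 + 10963}{2248} - 43830 = 10957 \cdot \frac{1}{2248} - 43830 = \frac{10957}{2248} - 43830 = - \frac{98518883}{2248}$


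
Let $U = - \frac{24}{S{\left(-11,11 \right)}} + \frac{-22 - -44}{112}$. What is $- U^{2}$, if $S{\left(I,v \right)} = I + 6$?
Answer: $- \frac{1957201}{78400} \approx -24.964$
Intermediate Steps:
$S{\left(I,v \right)} = 6 + I$
$U = \frac{1399}{280}$ ($U = - \frac{24}{6 - 11} + \frac{-22 - -44}{112} = - \frac{24}{-5} + \left(-22 + 44\right) \frac{1}{112} = \left(-24\right) \left(- \frac{1}{5}\right) + 22 \cdot \frac{1}{112} = \frac{24}{5} + \frac{11}{56} = \frac{1399}{280} \approx 4.9964$)
$- U^{2} = - \left(\frac{1399}{280}\right)^{2} = \left(-1\right) \frac{1957201}{78400} = - \frac{1957201}{78400}$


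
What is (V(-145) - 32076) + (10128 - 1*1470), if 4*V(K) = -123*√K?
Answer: -23418 - 123*I*√145/4 ≈ -23418.0 - 370.28*I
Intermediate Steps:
V(K) = -123*√K/4 (V(K) = (-123*√K)/4 = -123*√K/4)
(V(-145) - 32076) + (10128 - 1*1470) = (-123*I*√145/4 - 32076) + (10128 - 1*1470) = (-123*I*√145/4 - 32076) + (10128 - 1470) = (-123*I*√145/4 - 32076) + 8658 = (-32076 - 123*I*√145/4) + 8658 = -23418 - 123*I*√145/4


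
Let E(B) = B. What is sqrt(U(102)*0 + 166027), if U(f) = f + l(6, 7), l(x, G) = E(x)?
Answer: sqrt(166027) ≈ 407.46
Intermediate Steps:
l(x, G) = x
U(f) = 6 + f (U(f) = f + 6 = 6 + f)
sqrt(U(102)*0 + 166027) = sqrt((6 + 102)*0 + 166027) = sqrt(108*0 + 166027) = sqrt(0 + 166027) = sqrt(166027)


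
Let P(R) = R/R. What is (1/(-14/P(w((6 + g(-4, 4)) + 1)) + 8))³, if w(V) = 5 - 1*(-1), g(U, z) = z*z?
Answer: -1/216 ≈ -0.0046296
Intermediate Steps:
g(U, z) = z²
w(V) = 6 (w(V) = 5 + 1 = 6)
P(R) = 1
(1/(-14/P(w((6 + g(-4, 4)) + 1)) + 8))³ = (1/(-14/1 + 8))³ = (1/(-14*1 + 8))³ = (1/(-14 + 8))³ = (1/(-6))³ = (-⅙)³ = -1/216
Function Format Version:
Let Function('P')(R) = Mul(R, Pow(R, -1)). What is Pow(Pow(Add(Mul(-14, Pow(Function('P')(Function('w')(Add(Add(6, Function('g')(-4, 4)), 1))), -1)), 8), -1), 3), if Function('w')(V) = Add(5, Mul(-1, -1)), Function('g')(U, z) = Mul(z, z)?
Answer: Rational(-1, 216) ≈ -0.0046296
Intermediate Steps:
Function('g')(U, z) = Pow(z, 2)
Function('w')(V) = 6 (Function('w')(V) = Add(5, 1) = 6)
Function('P')(R) = 1
Pow(Pow(Add(Mul(-14, Pow(Function('P')(Function('w')(Add(Add(6, Function('g')(-4, 4)), 1))), -1)), 8), -1), 3) = Pow(Pow(Add(Mul(-14, Pow(1, -1)), 8), -1), 3) = Pow(Pow(Add(Mul(-14, 1), 8), -1), 3) = Pow(Pow(Add(-14, 8), -1), 3) = Pow(Pow(-6, -1), 3) = Pow(Rational(-1, 6), 3) = Rational(-1, 216)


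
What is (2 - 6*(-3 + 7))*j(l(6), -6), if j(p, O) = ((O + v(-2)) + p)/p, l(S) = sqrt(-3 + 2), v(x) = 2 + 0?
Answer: 22*I*(-4 + I) ≈ -22.0 - 88.0*I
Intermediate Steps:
v(x) = 2
l(S) = I (l(S) = sqrt(-1) = I)
j(p, O) = (2 + O + p)/p (j(p, O) = ((O + 2) + p)/p = ((2 + O) + p)/p = (2 + O + p)/p)
(2 - 6*(-3 + 7))*j(l(6), -6) = (2 - 6*(-3 + 7))*((2 - 6 + I)/I) = (2 - 6*4)*((-I)*(-4 + I)) = (2 - 24)*(-I*(-4 + I)) = -(-22)*I*(-4 + I) = 22*I*(-4 + I)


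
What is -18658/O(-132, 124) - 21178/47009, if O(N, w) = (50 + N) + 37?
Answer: 876140912/2115405 ≈ 414.17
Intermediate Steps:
O(N, w) = 87 + N
-18658/O(-132, 124) - 21178/47009 = -18658/(87 - 132) - 21178/47009 = -18658/(-45) - 21178*1/47009 = -18658*(-1/45) - 21178/47009 = 18658/45 - 21178/47009 = 876140912/2115405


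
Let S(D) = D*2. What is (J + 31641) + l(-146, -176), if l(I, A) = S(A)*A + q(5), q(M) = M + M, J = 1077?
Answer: 94680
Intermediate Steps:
q(M) = 2*M
S(D) = 2*D
l(I, A) = 10 + 2*A² (l(I, A) = (2*A)*A + 2*5 = 2*A² + 10 = 10 + 2*A²)
(J + 31641) + l(-146, -176) = (1077 + 31641) + (10 + 2*(-176)²) = 32718 + (10 + 2*30976) = 32718 + (10 + 61952) = 32718 + 61962 = 94680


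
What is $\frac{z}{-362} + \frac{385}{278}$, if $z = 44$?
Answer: $\frac{63569}{50318} \approx 1.2633$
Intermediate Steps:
$\frac{z}{-362} + \frac{385}{278} = \frac{44}{-362} + \frac{385}{278} = 44 \left(- \frac{1}{362}\right) + 385 \cdot \frac{1}{278} = - \frac{22}{181} + \frac{385}{278} = \frac{63569}{50318}$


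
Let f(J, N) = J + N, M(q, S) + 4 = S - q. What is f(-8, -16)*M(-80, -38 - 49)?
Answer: 264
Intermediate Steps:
M(q, S) = -4 + S - q (M(q, S) = -4 + (S - q) = -4 + S - q)
f(-8, -16)*M(-80, -38 - 49) = (-8 - 16)*(-4 + (-38 - 49) - 1*(-80)) = -24*(-4 - 87 + 80) = -24*(-11) = 264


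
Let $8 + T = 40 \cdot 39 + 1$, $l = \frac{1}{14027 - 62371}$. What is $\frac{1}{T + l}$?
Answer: $\frac{48344}{75078231} \approx 0.00064391$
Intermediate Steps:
$l = - \frac{1}{48344}$ ($l = \frac{1}{-48344} = - \frac{1}{48344} \approx -2.0685 \cdot 10^{-5}$)
$T = 1553$ ($T = -8 + \left(40 \cdot 39 + 1\right) = -8 + \left(1560 + 1\right) = -8 + 1561 = 1553$)
$\frac{1}{T + l} = \frac{1}{1553 - \frac{1}{48344}} = \frac{1}{\frac{75078231}{48344}} = \frac{48344}{75078231}$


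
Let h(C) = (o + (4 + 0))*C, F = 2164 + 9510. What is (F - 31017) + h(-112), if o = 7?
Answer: -20575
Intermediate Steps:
F = 11674
h(C) = 11*C (h(C) = (7 + (4 + 0))*C = (7 + 4)*C = 11*C)
(F - 31017) + h(-112) = (11674 - 31017) + 11*(-112) = -19343 - 1232 = -20575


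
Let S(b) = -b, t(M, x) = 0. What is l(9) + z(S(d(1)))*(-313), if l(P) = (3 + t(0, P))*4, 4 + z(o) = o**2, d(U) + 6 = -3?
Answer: -24089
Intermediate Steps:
d(U) = -9 (d(U) = -6 - 3 = -9)
z(o) = -4 + o**2
l(P) = 12 (l(P) = (3 + 0)*4 = 3*4 = 12)
l(9) + z(S(d(1)))*(-313) = 12 + (-4 + (-1*(-9))**2)*(-313) = 12 + (-4 + 9**2)*(-313) = 12 + (-4 + 81)*(-313) = 12 + 77*(-313) = 12 - 24101 = -24089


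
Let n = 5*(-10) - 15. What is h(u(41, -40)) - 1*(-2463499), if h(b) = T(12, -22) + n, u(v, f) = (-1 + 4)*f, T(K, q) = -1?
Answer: 2463433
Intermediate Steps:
n = -65 (n = -50 - 15 = -65)
u(v, f) = 3*f
h(b) = -66 (h(b) = -1 - 65 = -66)
h(u(41, -40)) - 1*(-2463499) = -66 - 1*(-2463499) = -66 + 2463499 = 2463433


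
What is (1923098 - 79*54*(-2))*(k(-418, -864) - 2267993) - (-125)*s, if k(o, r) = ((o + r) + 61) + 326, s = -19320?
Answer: -4382654542440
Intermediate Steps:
k(o, r) = 387 + o + r (k(o, r) = (61 + o + r) + 326 = 387 + o + r)
(1923098 - 79*54*(-2))*(k(-418, -864) - 2267993) - (-125)*s = (1923098 - 79*54*(-2))*((387 - 418 - 864) - 2267993) - (-125)*(-19320) = (1923098 - 4266*(-2))*(-895 - 2267993) - 1*2415000 = (1923098 + 8532)*(-2268888) - 2415000 = 1931630*(-2268888) - 2415000 = -4382652127440 - 2415000 = -4382654542440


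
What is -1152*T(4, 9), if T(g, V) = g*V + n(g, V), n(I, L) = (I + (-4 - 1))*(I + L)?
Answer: -26496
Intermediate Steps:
n(I, L) = (-5 + I)*(I + L) (n(I, L) = (I - 5)*(I + L) = (-5 + I)*(I + L))
T(g, V) = g**2 - 5*V - 5*g + 2*V*g (T(g, V) = g*V + (g**2 - 5*g - 5*V + g*V) = V*g + (g**2 - 5*g - 5*V + V*g) = V*g + (g**2 - 5*V - 5*g + V*g) = g**2 - 5*V - 5*g + 2*V*g)
-1152*T(4, 9) = -1152*(4**2 - 5*9 - 5*4 + 2*9*4) = -1152*(16 - 45 - 20 + 72) = -1152*23 = -26496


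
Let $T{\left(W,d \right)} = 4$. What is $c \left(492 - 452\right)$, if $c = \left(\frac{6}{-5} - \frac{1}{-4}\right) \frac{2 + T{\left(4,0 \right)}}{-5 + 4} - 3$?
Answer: $108$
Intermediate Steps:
$c = \frac{27}{10}$ ($c = \left(\frac{6}{-5} - \frac{1}{-4}\right) \frac{2 + 4}{-5 + 4} - 3 = \left(6 \left(- \frac{1}{5}\right) - - \frac{1}{4}\right) \frac{6}{-1} - 3 = \left(- \frac{6}{5} + \frac{1}{4}\right) 6 \left(-1\right) - 3 = \left(- \frac{19}{20}\right) \left(-6\right) - 3 = \frac{57}{10} - 3 = \frac{27}{10} \approx 2.7$)
$c \left(492 - 452\right) = \frac{27 \left(492 - 452\right)}{10} = \frac{27}{10} \cdot 40 = 108$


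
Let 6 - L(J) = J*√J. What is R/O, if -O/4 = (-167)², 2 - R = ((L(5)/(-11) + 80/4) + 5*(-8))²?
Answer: 50959/13498276 - 565*√5/3374569 ≈ 0.0034008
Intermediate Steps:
L(J) = 6 - J^(3/2) (L(J) = 6 - J*√J = 6 - J^(3/2))
R = 2 - (-226/11 + 5*√5/11)² (R = 2 - (((6 - 5^(3/2))/(-11) + 80/4) + 5*(-8))² = 2 - (((6 - 5*√5)*(-1/11) + 80*(¼)) - 40)² = 2 - (((6 - 5*√5)*(-1/11) + 20) - 40)² = 2 - (((-6/11 + 5*√5/11) + 20) - 40)² = 2 - ((214/11 + 5*√5/11) - 40)² = 2 - (-226/11 + 5*√5/11)² ≈ -379.38)
O = -111556 (O = -4*(-167)² = -4*27889 = -111556)
R/O = (-50959/121 + 2260*√5/121)/(-111556) = (-50959/121 + 2260*√5/121)*(-1/111556) = 50959/13498276 - 565*√5/3374569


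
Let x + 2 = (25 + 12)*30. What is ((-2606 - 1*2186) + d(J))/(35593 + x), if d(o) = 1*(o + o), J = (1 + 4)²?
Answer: -4742/36701 ≈ -0.12921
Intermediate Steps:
J = 25 (J = 5² = 25)
d(o) = 2*o (d(o) = 1*(2*o) = 2*o)
x = 1108 (x = -2 + (25 + 12)*30 = -2 + 37*30 = -2 + 1110 = 1108)
((-2606 - 1*2186) + d(J))/(35593 + x) = ((-2606 - 1*2186) + 2*25)/(35593 + 1108) = ((-2606 - 2186) + 50)/36701 = (-4792 + 50)*(1/36701) = -4742*1/36701 = -4742/36701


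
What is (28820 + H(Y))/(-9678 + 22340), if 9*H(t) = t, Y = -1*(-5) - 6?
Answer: 259379/113958 ≈ 2.2761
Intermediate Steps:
Y = -1 (Y = 5 - 6 = -1)
H(t) = t/9
(28820 + H(Y))/(-9678 + 22340) = (28820 + (⅑)*(-1))/(-9678 + 22340) = (28820 - ⅑)/12662 = (259379/9)*(1/12662) = 259379/113958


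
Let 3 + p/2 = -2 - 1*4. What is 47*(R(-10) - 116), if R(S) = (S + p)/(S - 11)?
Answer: -16168/3 ≈ -5389.3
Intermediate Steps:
p = -18 (p = -6 + 2*(-2 - 1*4) = -6 + 2*(-2 - 4) = -6 + 2*(-6) = -6 - 12 = -18)
R(S) = (-18 + S)/(-11 + S) (R(S) = (S - 18)/(S - 11) = (-18 + S)/(-11 + S))
47*(R(-10) - 116) = 47*((-18 - 10)/(-11 - 10) - 116) = 47*(-28/(-21) - 116) = 47*(-1/21*(-28) - 116) = 47*(4/3 - 116) = 47*(-344/3) = -16168/3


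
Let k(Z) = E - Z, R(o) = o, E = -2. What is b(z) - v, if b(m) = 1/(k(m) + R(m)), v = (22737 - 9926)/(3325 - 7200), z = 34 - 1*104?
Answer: 21747/7750 ≈ 2.8061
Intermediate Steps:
k(Z) = -2 - Z
z = -70 (z = 34 - 104 = -70)
v = -12811/3875 (v = 12811/(-3875) = 12811*(-1/3875) = -12811/3875 ≈ -3.3061)
b(m) = -½ (b(m) = 1/((-2 - m) + m) = 1/(-2) = -½)
b(z) - v = -½ - 1*(-12811/3875) = -½ + 12811/3875 = 21747/7750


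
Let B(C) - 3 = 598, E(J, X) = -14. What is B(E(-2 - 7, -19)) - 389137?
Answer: -388536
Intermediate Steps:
B(C) = 601 (B(C) = 3 + 598 = 601)
B(E(-2 - 7, -19)) - 389137 = 601 - 389137 = -388536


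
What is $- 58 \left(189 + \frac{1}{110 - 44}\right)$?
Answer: $- \frac{361775}{33} \approx -10963.0$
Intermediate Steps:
$- 58 \left(189 + \frac{1}{110 - 44}\right) = - 58 \left(189 + \frac{1}{66}\right) = \left(-58\right) \frac{12475}{66} = - \frac{361775}{33}$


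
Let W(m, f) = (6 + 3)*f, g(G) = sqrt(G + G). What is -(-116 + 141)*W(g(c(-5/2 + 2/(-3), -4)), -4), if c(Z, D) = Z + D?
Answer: 900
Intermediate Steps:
c(Z, D) = D + Z
g(G) = sqrt(2)*sqrt(G) (g(G) = sqrt(2*G) = sqrt(2)*sqrt(G))
W(m, f) = 9*f
-(-116 + 141)*W(g(c(-5/2 + 2/(-3), -4)), -4) = -(-116 + 141)*9*(-4) = -25*(-36) = -1*(-900) = 900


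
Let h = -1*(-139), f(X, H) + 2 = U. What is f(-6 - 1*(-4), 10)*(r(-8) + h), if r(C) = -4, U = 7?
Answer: 675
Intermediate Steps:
f(X, H) = 5 (f(X, H) = -2 + 7 = 5)
h = 139
f(-6 - 1*(-4), 10)*(r(-8) + h) = 5*(-4 + 139) = 5*135 = 675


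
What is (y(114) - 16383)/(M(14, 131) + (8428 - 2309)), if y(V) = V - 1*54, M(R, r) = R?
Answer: -16323/6133 ≈ -2.6615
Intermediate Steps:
y(V) = -54 + V (y(V) = V - 54 = -54 + V)
(y(114) - 16383)/(M(14, 131) + (8428 - 2309)) = ((-54 + 114) - 16383)/(14 + (8428 - 2309)) = (60 - 16383)/(14 + 6119) = -16323/6133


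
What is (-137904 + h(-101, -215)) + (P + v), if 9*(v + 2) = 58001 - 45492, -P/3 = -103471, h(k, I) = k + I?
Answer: 1562228/9 ≈ 1.7358e+5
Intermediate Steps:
h(k, I) = I + k
P = 310413 (P = -3*(-103471) = 310413)
v = 12491/9 (v = -2 + (58001 - 45492)/9 = -2 + (1/9)*12509 = -2 + 12509/9 = 12491/9 ≈ 1387.9)
(-137904 + h(-101, -215)) + (P + v) = (-137904 + (-215 - 101)) + (310413 + 12491/9) = (-137904 - 316) + 2806208/9 = -138220 + 2806208/9 = 1562228/9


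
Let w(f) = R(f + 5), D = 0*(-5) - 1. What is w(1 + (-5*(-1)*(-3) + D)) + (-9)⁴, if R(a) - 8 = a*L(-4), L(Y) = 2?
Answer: 6549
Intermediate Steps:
D = -1 (D = 0 - 1 = -1)
R(a) = 8 + 2*a (R(a) = 8 + a*2 = 8 + 2*a)
w(f) = 18 + 2*f (w(f) = 8 + 2*(f + 5) = 8 + 2*(5 + f) = 8 + (10 + 2*f) = 18 + 2*f)
w(1 + (-5*(-1)*(-3) + D)) + (-9)⁴ = (18 + 2*(1 + (-5*(-1)*(-3) - 1))) + (-9)⁴ = (18 + 2*(1 + (5*(-3) - 1))) + 6561 = (18 + 2*(1 + (-15 - 1))) + 6561 = (18 + 2*(1 - 16)) + 6561 = (18 + 2*(-15)) + 6561 = (18 - 30) + 6561 = -12 + 6561 = 6549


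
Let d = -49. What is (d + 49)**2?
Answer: 0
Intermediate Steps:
(d + 49)**2 = (-49 + 49)**2 = 0**2 = 0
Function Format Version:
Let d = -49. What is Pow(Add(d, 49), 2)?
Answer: 0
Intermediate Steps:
Pow(Add(d, 49), 2) = Pow(Add(-49, 49), 2) = Pow(0, 2) = 0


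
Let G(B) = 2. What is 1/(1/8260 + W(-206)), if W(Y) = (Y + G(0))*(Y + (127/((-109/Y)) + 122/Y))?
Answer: -92735020/632353374773 ≈ -0.00014665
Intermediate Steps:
W(Y) = (2 + Y)*(122/Y - 18*Y/109) (W(Y) = (Y + 2)*(Y + (127/((-109/Y)) + 122/Y)) = (2 + Y)*(Y + (127*(-Y/109) + 122/Y)) = (2 + Y)*(Y + (-127*Y/109 + 122/Y)) = (2 + Y)*(Y + (122/Y - 127*Y/109)) = (2 + Y)*(122/Y - 18*Y/109))
1/(1/8260 + W(-206)) = 1/(1/8260 + (122 + 244/(-206) - 36/109*(-206) - 18/109*(-206)**2)) = 1/(1/8260 + (122 + 244*(-1/206) + 7416/109 - 18/109*42436)) = 1/(1/8260 + (122 - 122/103 + 7416/109 - 763848/109)) = 1/(1/8260 - 76556100/11227) = 1/(-632353374773/92735020) = -92735020/632353374773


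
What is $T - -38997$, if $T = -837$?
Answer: $38160$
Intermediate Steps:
$T - -38997 = -837 - -38997 = -837 + 38997 = 38160$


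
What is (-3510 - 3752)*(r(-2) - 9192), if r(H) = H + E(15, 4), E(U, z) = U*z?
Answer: 66331108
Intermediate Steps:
r(H) = 60 + H (r(H) = H + 15*4 = H + 60 = 60 + H)
(-3510 - 3752)*(r(-2) - 9192) = (-3510 - 3752)*((60 - 2) - 9192) = -7262*(58 - 9192) = -7262*(-9134) = 66331108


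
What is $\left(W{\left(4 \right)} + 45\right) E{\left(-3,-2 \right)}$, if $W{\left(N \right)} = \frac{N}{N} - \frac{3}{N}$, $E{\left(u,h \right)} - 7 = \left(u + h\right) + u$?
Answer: $- \frac{181}{4} \approx -45.25$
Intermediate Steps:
$E{\left(u,h \right)} = 7 + h + 2 u$ ($E{\left(u,h \right)} = 7 + \left(\left(u + h\right) + u\right) = 7 + \left(\left(h + u\right) + u\right) = 7 + \left(h + 2 u\right) = 7 + h + 2 u$)
$W{\left(N \right)} = 1 - \frac{3}{N}$
$\left(W{\left(4 \right)} + 45\right) E{\left(-3,-2 \right)} = \left(\frac{-3 + 4}{4} + 45\right) \left(7 - 2 + 2 \left(-3\right)\right) = \left(\frac{1}{4} \cdot 1 + 45\right) \left(7 - 2 - 6\right) = \left(\frac{1}{4} + 45\right) \left(-1\right) = \frac{181}{4} \left(-1\right) = - \frac{181}{4}$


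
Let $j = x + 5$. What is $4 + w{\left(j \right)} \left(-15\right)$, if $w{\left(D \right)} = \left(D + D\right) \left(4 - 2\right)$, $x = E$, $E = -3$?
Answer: $-116$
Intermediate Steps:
$x = -3$
$j = 2$ ($j = -3 + 5 = 2$)
$w{\left(D \right)} = 4 D$ ($w{\left(D \right)} = 2 D 2 = 4 D$)
$4 + w{\left(j \right)} \left(-15\right) = 4 + 4 \cdot 2 \left(-15\right) = 4 + 8 \left(-15\right) = 4 - 120 = -116$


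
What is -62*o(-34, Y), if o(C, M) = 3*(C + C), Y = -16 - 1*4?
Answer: 12648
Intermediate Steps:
Y = -20 (Y = -16 - 4 = -20)
o(C, M) = 6*C (o(C, M) = 3*(2*C) = 6*C)
-62*o(-34, Y) = -372*(-34) = -62*(-204) = 12648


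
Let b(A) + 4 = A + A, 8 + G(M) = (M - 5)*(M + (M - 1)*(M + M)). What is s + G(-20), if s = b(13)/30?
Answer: -307609/15 ≈ -20507.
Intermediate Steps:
G(M) = -8 + (-5 + M)*(M + 2*M*(-1 + M)) (G(M) = -8 + (M - 5)*(M + (M - 1)*(M + M)) = -8 + (-5 + M)*(M + (-1 + M)*(2*M)) = -8 + (-5 + M)*(M + 2*M*(-1 + M)))
b(A) = -4 + 2*A (b(A) = -4 + (A + A) = -4 + 2*A)
s = 11/15 (s = (-4 + 2*13)/30 = (-4 + 26)*(1/30) = 22*(1/30) = 11/15 ≈ 0.73333)
s + G(-20) = 11/15 + (-8 - 11*(-20)² + 2*(-20)³ + 5*(-20)) = 11/15 + (-8 - 11*400 + 2*(-8000) - 100) = 11/15 + (-8 - 4400 - 16000 - 100) = 11/15 - 20508 = -307609/15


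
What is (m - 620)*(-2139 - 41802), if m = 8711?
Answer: -355526631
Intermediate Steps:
(m - 620)*(-2139 - 41802) = (8711 - 620)*(-2139 - 41802) = 8091*(-43941) = -355526631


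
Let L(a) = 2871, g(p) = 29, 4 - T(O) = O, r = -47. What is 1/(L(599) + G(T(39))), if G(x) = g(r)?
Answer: 1/2900 ≈ 0.00034483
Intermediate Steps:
T(O) = 4 - O
G(x) = 29
1/(L(599) + G(T(39))) = 1/(2871 + 29) = 1/2900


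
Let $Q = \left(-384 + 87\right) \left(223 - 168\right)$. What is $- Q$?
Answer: $16335$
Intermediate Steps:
$Q = -16335$ ($Q = \left(-297\right) 55 = -16335$)
$- Q = \left(-1\right) \left(-16335\right) = 16335$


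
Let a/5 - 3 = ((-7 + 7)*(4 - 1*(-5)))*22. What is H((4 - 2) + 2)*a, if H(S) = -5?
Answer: -75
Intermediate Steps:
a = 15 (a = 15 + 5*(((-7 + 7)*(4 - 1*(-5)))*22) = 15 + 5*((0*(4 + 5))*22) = 15 + 5*((0*9)*22) = 15 + 5*(0*22) = 15 + 5*0 = 15 + 0 = 15)
H((4 - 2) + 2)*a = -5*15 = -75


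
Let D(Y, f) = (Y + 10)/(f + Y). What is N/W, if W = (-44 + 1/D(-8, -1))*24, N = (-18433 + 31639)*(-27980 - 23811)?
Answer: 113991991/194 ≈ 5.8759e+5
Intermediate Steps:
D(Y, f) = (10 + Y)/(Y + f)
N = -683951946 (N = 13206*(-51791) = -683951946)
W = -1164 (W = (-44 + 1/((10 - 8)/(-8 - 1)))*24 = (-44 + 1/(2/(-9)))*24 = (-44 + 1/(-⅑*2))*24 = (-44 + 1/(-2/9))*24 = (-44 - 9/2)*24 = -97/2*24 = -1164)
N/W = -683951946/(-1164) = -683951946*(-1/1164) = 113991991/194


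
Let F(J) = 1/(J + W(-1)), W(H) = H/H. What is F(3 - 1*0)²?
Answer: 1/16 ≈ 0.062500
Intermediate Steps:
W(H) = 1
F(J) = 1/(1 + J) (F(J) = 1/(J + 1) = 1/(1 + J))
F(3 - 1*0)² = (1/(1 + (3 - 1*0)))² = (1/(1 + (3 + 0)))² = (1/(1 + 3))² = (1/4)² = (¼)² = 1/16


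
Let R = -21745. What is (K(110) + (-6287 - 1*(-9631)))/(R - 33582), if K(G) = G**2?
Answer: -15444/55327 ≈ -0.27914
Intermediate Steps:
(K(110) + (-6287 - 1*(-9631)))/(R - 33582) = (110**2 + (-6287 - 1*(-9631)))/(-21745 - 33582) = (12100 + (-6287 + 9631))/(-55327) = (12100 + 3344)*(-1/55327) = 15444*(-1/55327) = -15444/55327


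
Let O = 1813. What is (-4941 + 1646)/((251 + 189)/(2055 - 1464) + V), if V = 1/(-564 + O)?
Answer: -2432233905/550151 ≈ -4421.0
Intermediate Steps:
V = 1/1249 (V = 1/(-564 + 1813) = 1/1249 ≈ 0.00080064)
(-4941 + 1646)/((251 + 189)/(2055 - 1464) + V) = (-4941 + 1646)/((251 + 189)/(2055 - 1464) + 1/1249) = -3295/(440/591 + 1/1249) = -3295/550151/738159 = -3295*738159/550151 = -2432233905/550151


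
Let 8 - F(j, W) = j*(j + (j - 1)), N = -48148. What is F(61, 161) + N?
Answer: -55521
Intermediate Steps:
F(j, W) = 8 - j*(-1 + 2*j) (F(j, W) = 8 - j*(j + (j - 1)) = 8 - j*(j + (-1 + j)) = 8 - j*(-1 + 2*j))
F(61, 161) + N = (8 + 61 - 2*61²) - 48148 = (8 + 61 - 2*3721) - 48148 = (8 + 61 - 7442) - 48148 = -7373 - 48148 = -55521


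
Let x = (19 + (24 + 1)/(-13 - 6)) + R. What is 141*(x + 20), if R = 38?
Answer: 202758/19 ≈ 10671.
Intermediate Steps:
x = 1058/19 (x = (19 + (24 + 1)/(-13 - 6)) + 38 = (19 + 25/(-19)) + 38 = (19 + 25*(-1/19)) + 38 = (19 - 25/19) + 38 = 336/19 + 38 = 1058/19 ≈ 55.684)
141*(x + 20) = 141*(1058/19 + 20) = 141*(1438/19) = 202758/19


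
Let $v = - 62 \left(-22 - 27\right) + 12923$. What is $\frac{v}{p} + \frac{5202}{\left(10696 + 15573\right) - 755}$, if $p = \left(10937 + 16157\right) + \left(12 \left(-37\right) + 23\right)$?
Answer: $\frac{272990950}{340267461} \approx 0.80228$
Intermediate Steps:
$v = 15961$ ($v = \left(-62\right) \left(-49\right) + 12923 = 3038 + 12923 = 15961$)
$p = 26673$ ($p = 27094 + \left(-444 + 23\right) = 27094 - 421 = 26673$)
$\frac{v}{p} + \frac{5202}{\left(10696 + 15573\right) - 755} = \frac{15961}{26673} + \frac{5202}{\left(10696 + 15573\right) - 755} = 15961 \cdot \frac{1}{26673} + \frac{5202}{26269 - 755} = \frac{15961}{26673} + \frac{5202}{25514} = \frac{15961}{26673} + 5202 \cdot \frac{1}{25514} = \frac{15961}{26673} + \frac{2601}{12757} = \frac{272990950}{340267461}$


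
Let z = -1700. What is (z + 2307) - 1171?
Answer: -564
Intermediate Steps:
(z + 2307) - 1171 = (-1700 + 2307) - 1171 = 607 - 1171 = -564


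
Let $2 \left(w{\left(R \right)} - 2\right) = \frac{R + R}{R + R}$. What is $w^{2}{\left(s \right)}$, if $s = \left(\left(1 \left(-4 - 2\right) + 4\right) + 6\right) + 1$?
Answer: $\frac{25}{4} \approx 6.25$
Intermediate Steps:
$s = 5$ ($s = \left(\left(1 \left(-6\right) + 4\right) + 6\right) + 1 = \left(\left(-6 + 4\right) + 6\right) + 1 = \left(-2 + 6\right) + 1 = 4 + 1 = 5$)
$w{\left(R \right)} = \frac{5}{2}$ ($w{\left(R \right)} = 2 + \frac{\left(R + R\right) \frac{1}{R + R}}{2} = 2 + \frac{2 R \frac{1}{2 R}}{2} = 2 + \frac{1}{2} \cdot 1 = 2 + \frac{1}{2} = \frac{5}{2}$)
$w^{2}{\left(s \right)} = \left(\frac{5}{2}\right)^{2} = \frac{25}{4}$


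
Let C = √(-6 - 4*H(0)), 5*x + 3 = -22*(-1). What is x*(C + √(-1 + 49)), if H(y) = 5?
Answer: 76*√3/5 + 19*I*√26/5 ≈ 26.327 + 19.376*I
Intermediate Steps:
x = 19/5 (x = -⅗ + (-22*(-1))/5 = -⅗ + (⅕)*22 = -⅗ + 22/5 = 19/5 ≈ 3.8000)
C = I*√26 (C = √(-6 - 4*5) = √(-6 - 20) = √(-26) = I*√26 ≈ 5.099*I)
x*(C + √(-1 + 49)) = 19*(I*√26 + √(-1 + 49))/5 = 19*(I*√26 + √48)/5 = 19*(I*√26 + 4*√3)/5 = 19*(4*√3 + I*√26)/5 = 76*√3/5 + 19*I*√26/5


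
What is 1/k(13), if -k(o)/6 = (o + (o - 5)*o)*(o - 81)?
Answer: 1/47736 ≈ 2.0949e-5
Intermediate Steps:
k(o) = -6*(-81 + o)*(o + o*(-5 + o)) (k(o) = -6*(o + (o - 5)*o)*(o - 81) = -6*(o + (-5 + o)*o)*(-81 + o) = -6*(o + o*(-5 + o))*(-81 + o) = -6*(-81 + o)*(o + o*(-5 + o)))
1/k(13) = 1/(6*13*(-324 - 1*13² + 85*13)) = 1/(6*13*(-324 - 1*169 + 1105)) = 1/(6*13*(-324 - 169 + 1105)) = 1/(6*13*612) = 1/47736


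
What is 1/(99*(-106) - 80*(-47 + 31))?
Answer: -1/9214 ≈ -0.00010853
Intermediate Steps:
1/(99*(-106) - 80*(-47 + 31)) = 1/(-10494 - 80*(-16)) = 1/(-10494 + 1280) = 1/(-9214) = -1/9214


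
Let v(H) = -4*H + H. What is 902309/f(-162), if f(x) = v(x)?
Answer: 902309/486 ≈ 1856.6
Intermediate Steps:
v(H) = -3*H
f(x) = -3*x
902309/f(-162) = 902309/((-3*(-162))) = 902309/486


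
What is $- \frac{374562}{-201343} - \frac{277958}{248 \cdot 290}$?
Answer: $- \frac{14513199277}{7240294280} \approx -2.0045$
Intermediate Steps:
$- \frac{374562}{-201343} - \frac{277958}{248 \cdot 290} = \left(-374562\right) \left(- \frac{1}{201343}\right) - \frac{277958}{71920} = \frac{374562}{201343} - \frac{138979}{35960} = - \frac{14513199277}{7240294280}$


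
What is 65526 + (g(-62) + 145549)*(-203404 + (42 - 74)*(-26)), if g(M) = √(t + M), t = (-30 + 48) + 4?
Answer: -29484086502 - 405144*I*√10 ≈ -2.9484e+10 - 1.2812e+6*I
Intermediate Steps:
t = 22 (t = 18 + 4 = 22)
g(M) = √(22 + M)
65526 + (g(-62) + 145549)*(-203404 + (42 - 74)*(-26)) = 65526 + (√(22 - 62) + 145549)*(-203404 + (42 - 74)*(-26)) = 65526 + (√(-40) + 145549)*(-203404 - 32*(-26)) = 65526 + (2*I*√10 + 145549)*(-203404 + 832) = 65526 + (145549 + 2*I*√10)*(-202572) = 65526 + (-29484152028 - 405144*I*√10) = -29484086502 - 405144*I*√10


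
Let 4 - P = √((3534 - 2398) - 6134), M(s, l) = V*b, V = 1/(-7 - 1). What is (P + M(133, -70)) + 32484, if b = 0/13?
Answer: 32488 - 7*I*√102 ≈ 32488.0 - 70.697*I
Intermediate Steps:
b = 0 (b = 0*(1/13) = 0)
V = -⅛ (V = 1/(-8) = -⅛ ≈ -0.12500)
M(s, l) = 0 (M(s, l) = -⅛*0 = 0)
P = 4 - 7*I*√102 (P = 4 - √((3534 - 2398) - 6134) = 4 - √(1136 - 6134) = 4 - √(-4998) = 4 - 7*I*√102 ≈ 4.0 - 70.697*I)
(P + M(133, -70)) + 32484 = ((4 - 7*I*√102) + 0) + 32484 = (4 - 7*I*√102) + 32484 = 32488 - 7*I*√102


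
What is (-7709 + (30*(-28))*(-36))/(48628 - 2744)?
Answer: 22531/45884 ≈ 0.49104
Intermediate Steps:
(-7709 + (30*(-28))*(-36))/(48628 - 2744) = (-7709 - 840*(-36))/45884 = (-7709 + 30240)*(1/45884) = 22531*(1/45884) = 22531/45884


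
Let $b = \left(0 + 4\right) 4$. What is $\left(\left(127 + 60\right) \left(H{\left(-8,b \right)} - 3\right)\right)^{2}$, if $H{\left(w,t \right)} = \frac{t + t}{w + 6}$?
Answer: $12623809$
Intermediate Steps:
$b = 16$ ($b = 4 \cdot 4 = 16$)
$H{\left(w,t \right)} = \frac{2 t}{6 + w}$
$\left(\left(127 + 60\right) \left(H{\left(-8,b \right)} - 3\right)\right)^{2} = \left(\left(127 + 60\right) \left(2 \cdot 16 \frac{1}{6 - 8} - 3\right)\right)^{2} = \left(187 \left(2 \cdot 16 \frac{1}{-2} - 3\right)\right)^{2} = \left(187 \left(2 \cdot 16 \left(- \frac{1}{2}\right) - 3\right)\right)^{2} = \left(187 \left(-16 - 3\right)\right)^{2} = \left(187 \left(-19\right)\right)^{2} = \left(-3553\right)^{2} = 12623809$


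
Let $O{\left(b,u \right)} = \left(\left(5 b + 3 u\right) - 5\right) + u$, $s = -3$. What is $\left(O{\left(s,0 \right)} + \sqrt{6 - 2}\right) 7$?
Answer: $-126$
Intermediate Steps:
$O{\left(b,u \right)} = -5 + 4 u + 5 b$ ($O{\left(b,u \right)} = \left(\left(3 u + 5 b\right) - 5\right) + u = \left(-5 + 3 u + 5 b\right) + u = -5 + 4 u + 5 b$)
$\left(O{\left(s,0 \right)} + \sqrt{6 - 2}\right) 7 = \left(\left(-5 + 4 \cdot 0 + 5 \left(-3\right)\right) + \sqrt{6 - 2}\right) 7 = \left(\left(-5 + 0 - 15\right) + \sqrt{4}\right) 7 = \left(-20 + 2\right) 7 = \left(-18\right) 7 = -126$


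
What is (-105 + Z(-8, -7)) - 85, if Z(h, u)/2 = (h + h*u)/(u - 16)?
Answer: -4466/23 ≈ -194.17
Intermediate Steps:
Z(h, u) = 2*(h + h*u)/(-16 + u) (Z(h, u) = 2*((h + h*u)/(u - 16)) = 2*((h + h*u)/(-16 + u)) = 2*(h + h*u)/(-16 + u))
(-105 + Z(-8, -7)) - 85 = (-105 + 2*(-8)*(1 - 7)/(-16 - 7)) - 85 = (-105 + 2*(-8)*(-6)/(-23)) - 85 = (-105 + 2*(-8)*(-1/23)*(-6)) - 85 = (-105 - 96/23) - 85 = -2511/23 - 85 = -4466/23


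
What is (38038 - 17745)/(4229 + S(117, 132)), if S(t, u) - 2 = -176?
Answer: 20293/4055 ≈ 5.0044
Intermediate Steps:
S(t, u) = -174 (S(t, u) = 2 - 176 = -174)
(38038 - 17745)/(4229 + S(117, 132)) = (38038 - 17745)/(4229 - 174) = 20293/4055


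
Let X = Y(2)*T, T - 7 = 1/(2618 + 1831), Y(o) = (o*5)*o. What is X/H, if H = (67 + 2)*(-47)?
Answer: -622880/14428107 ≈ -0.043171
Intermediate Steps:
Y(o) = 5*o² (Y(o) = (5*o)*o = 5*o²)
T = 31144/4449 (T = 7 + 1/(2618 + 1831) = 7 + 1/4449 = 31144/4449 ≈ 7.0002)
H = -3243 (H = 69*(-47) = -3243)
X = 622880/4449 (X = (5*2²)*(31144/4449) = (5*4)*(31144/4449) = 20*(31144/4449) = 622880/4449 ≈ 140.00)
X/H = (622880/4449)/(-3243) = (622880/4449)*(-1/3243) = -622880/14428107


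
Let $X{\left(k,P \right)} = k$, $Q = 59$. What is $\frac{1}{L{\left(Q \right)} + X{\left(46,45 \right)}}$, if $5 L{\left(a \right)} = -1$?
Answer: $\frac{5}{229} \approx 0.021834$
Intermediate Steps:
$L{\left(a \right)} = - \frac{1}{5}$ ($L{\left(a \right)} = \frac{1}{5} \left(-1\right) = - \frac{1}{5}$)
$\frac{1}{L{\left(Q \right)} + X{\left(46,45 \right)}} = \frac{1}{- \frac{1}{5} + 46} = \frac{1}{\frac{229}{5}} = \frac{5}{229}$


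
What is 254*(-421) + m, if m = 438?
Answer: -106496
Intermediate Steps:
254*(-421) + m = 254*(-421) + 438 = -106934 + 438 = -106496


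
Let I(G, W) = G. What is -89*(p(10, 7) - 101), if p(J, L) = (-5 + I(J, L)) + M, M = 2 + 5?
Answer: 7921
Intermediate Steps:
M = 7
p(J, L) = 2 + J (p(J, L) = (-5 + J) + 7 = 2 + J)
-89*(p(10, 7) - 101) = -89*((2 + 10) - 101) = -89*(12 - 101) = -89*(-89) = 7921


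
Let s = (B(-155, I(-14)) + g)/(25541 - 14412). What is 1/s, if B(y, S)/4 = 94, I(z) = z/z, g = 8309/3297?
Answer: 5241759/178283 ≈ 29.401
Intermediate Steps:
g = 1187/471 (g = 8309*(1/3297) = 1187/471 ≈ 2.5202)
I(z) = 1
B(y, S) = 376 (B(y, S) = 4*94 = 376)
s = 178283/5241759 (s = (376 + 1187/471)/(25541 - 14412) = (178283/471)/11129 = (178283/471)*(1/11129) = 178283/5241759 ≈ 0.034012)
1/s = 1/(178283/5241759) = 5241759/178283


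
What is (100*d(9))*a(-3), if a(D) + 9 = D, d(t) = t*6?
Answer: -64800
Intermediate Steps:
d(t) = 6*t
a(D) = -9 + D
(100*d(9))*a(-3) = (100*(6*9))*(-9 - 3) = (100*54)*(-12) = 5400*(-12) = -64800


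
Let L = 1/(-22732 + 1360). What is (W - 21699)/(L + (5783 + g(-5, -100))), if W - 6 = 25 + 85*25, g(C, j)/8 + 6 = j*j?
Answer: -417672996/1832328419 ≈ -0.22795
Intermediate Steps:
g(C, j) = -48 + 8*j**2 (g(C, j) = -48 + 8*(j*j) = -48 + 8*j**2)
W = 2156 (W = 6 + (25 + 85*25) = 6 + (25 + 2125) = 6 + 2150 = 2156)
L = -1/21372 (L = 1/(-21372) = -1/21372 ≈ -4.6790e-5)
(W - 21699)/(L + (5783 + g(-5, -100))) = (2156 - 21699)/(-1/21372 + (5783 + (-48 + 8*(-100)**2))) = -19543/(-1/21372 + (5783 + (-48 + 8*10000))) = -19543/(-1/21372 + (5783 + (-48 + 80000))) = -19543/(-1/21372 + (5783 + 79952)) = -19543/(-1/21372 + 85735) = -19543/1832328419/21372 = -19543*21372/1832328419 = -417672996/1832328419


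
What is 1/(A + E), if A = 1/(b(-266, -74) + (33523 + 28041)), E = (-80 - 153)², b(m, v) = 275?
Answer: 61839/3357177472 ≈ 1.8420e-5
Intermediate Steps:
E = 54289 (E = (-233)² = 54289)
A = 1/61839 (A = 1/(275 + (33523 + 28041)) = 1/(275 + 61564) = 1/61839 ≈ 1.6171e-5)
1/(A + E) = 1/(1/61839 + 54289) = 1/(3357177472/61839) = 61839/3357177472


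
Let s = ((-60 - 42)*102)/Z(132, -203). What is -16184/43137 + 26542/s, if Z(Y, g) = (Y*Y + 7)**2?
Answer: -19326610054585535/24933186 ≈ -7.7514e+8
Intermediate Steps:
Z(Y, g) = (7 + Y**2)**2 (Z(Y, g) = (Y**2 + 7)**2 = (7 + Y**2)**2)
s = -10404/303839761 (s = ((-60 - 42)*102)/((7 + 132**2)**2) = (-102*102)/((7 + 17424)**2) = -10404/(17431**2) = -10404/303839761 ≈ -3.4242e-5)
-16184/43137 + 26542/s = -16184/43137 + 26542/(-10404/303839761) = -16184*1/43137 + 26542*(-303839761/10404) = -16184/43137 - 4032257468231/5202 = -19326610054585535/24933186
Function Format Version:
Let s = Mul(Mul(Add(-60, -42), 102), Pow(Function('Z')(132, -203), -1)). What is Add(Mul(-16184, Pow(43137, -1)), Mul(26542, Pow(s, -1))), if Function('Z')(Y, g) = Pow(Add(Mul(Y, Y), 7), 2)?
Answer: Rational(-19326610054585535, 24933186) ≈ -7.7514e+8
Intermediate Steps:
Function('Z')(Y, g) = Pow(Add(7, Pow(Y, 2)), 2) (Function('Z')(Y, g) = Pow(Add(Pow(Y, 2), 7), 2) = Pow(Add(7, Pow(Y, 2)), 2))
s = Rational(-10404, 303839761) (s = Mul(Mul(Add(-60, -42), 102), Pow(Pow(Add(7, Pow(132, 2)), 2), -1)) = Mul(Mul(-102, 102), Pow(Pow(Add(7, 17424), 2), -1)) = Mul(-10404, Pow(Pow(17431, 2), -1)) = Mul(-10404, Pow(303839761, -1)) = Mul(-10404, Rational(1, 303839761)) = Rational(-10404, 303839761) ≈ -3.4242e-5)
Add(Mul(-16184, Pow(43137, -1)), Mul(26542, Pow(s, -1))) = Add(Mul(-16184, Pow(43137, -1)), Mul(26542, Pow(Rational(-10404, 303839761), -1))) = Add(Mul(-16184, Rational(1, 43137)), Mul(26542, Rational(-303839761, 10404))) = Add(Rational(-16184, 43137), Rational(-4032257468231, 5202)) = Rational(-19326610054585535, 24933186)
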